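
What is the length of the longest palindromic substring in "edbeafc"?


Input: "edbeafc"
Checking substrings for palindromes:
  No multi-char palindromic substrings found
Longest palindromic substring: "e" with length 1

1


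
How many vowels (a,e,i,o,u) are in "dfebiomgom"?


Input: dfebiomgom
Checking each character:
  'd' at position 0: consonant
  'f' at position 1: consonant
  'e' at position 2: vowel (running total: 1)
  'b' at position 3: consonant
  'i' at position 4: vowel (running total: 2)
  'o' at position 5: vowel (running total: 3)
  'm' at position 6: consonant
  'g' at position 7: consonant
  'o' at position 8: vowel (running total: 4)
  'm' at position 9: consonant
Total vowels: 4

4


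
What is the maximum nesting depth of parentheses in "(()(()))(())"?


Input: "(()(()))(())"
Tracking depth:
  Position 0 '(': depth becomes 1
  Position 1 '(': depth becomes 2
  Position 2 ')': depth becomes 1
  Position 3 '(': depth becomes 2
  Position 4 '(': depth becomes 3
  Position 5 ')': depth becomes 2
  Position 6 ')': depth becomes 1
  Position 7 ')': depth becomes 0
  Position 8 '(': depth becomes 1
  Position 9 '(': depth becomes 2
  Position 10 ')': depth becomes 1
  Position 11 ')': depth becomes 0
Maximum depth reached: 3

3


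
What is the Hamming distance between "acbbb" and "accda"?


Comparing "acbbb" and "accda" position by position:
  Position 0: 'a' vs 'a' => same
  Position 1: 'c' vs 'c' => same
  Position 2: 'b' vs 'c' => differ
  Position 3: 'b' vs 'd' => differ
  Position 4: 'b' vs 'a' => differ
Total differences (Hamming distance): 3

3


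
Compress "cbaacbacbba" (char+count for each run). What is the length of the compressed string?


Input: cbaacbacbba
Runs:
  'c' x 1 => "c1"
  'b' x 1 => "b1"
  'a' x 2 => "a2"
  'c' x 1 => "c1"
  'b' x 1 => "b1"
  'a' x 1 => "a1"
  'c' x 1 => "c1"
  'b' x 2 => "b2"
  'a' x 1 => "a1"
Compressed: "c1b1a2c1b1a1c1b2a1"
Compressed length: 18

18


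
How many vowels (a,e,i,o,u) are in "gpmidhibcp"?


Input: gpmidhibcp
Checking each character:
  'g' at position 0: consonant
  'p' at position 1: consonant
  'm' at position 2: consonant
  'i' at position 3: vowel (running total: 1)
  'd' at position 4: consonant
  'h' at position 5: consonant
  'i' at position 6: vowel (running total: 2)
  'b' at position 7: consonant
  'c' at position 8: consonant
  'p' at position 9: consonant
Total vowels: 2

2


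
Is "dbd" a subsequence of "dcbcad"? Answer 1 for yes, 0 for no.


Check if "dbd" is a subsequence of "dcbcad"
Greedy scan:
  Position 0 ('d'): matches sub[0] = 'd'
  Position 1 ('c'): no match needed
  Position 2 ('b'): matches sub[1] = 'b'
  Position 3 ('c'): no match needed
  Position 4 ('a'): no match needed
  Position 5 ('d'): matches sub[2] = 'd'
All 3 characters matched => is a subsequence

1


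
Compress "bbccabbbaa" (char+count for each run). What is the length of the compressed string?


Input: bbccabbbaa
Runs:
  'b' x 2 => "b2"
  'c' x 2 => "c2"
  'a' x 1 => "a1"
  'b' x 3 => "b3"
  'a' x 2 => "a2"
Compressed: "b2c2a1b3a2"
Compressed length: 10

10


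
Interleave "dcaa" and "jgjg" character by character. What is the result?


Interleaving "dcaa" and "jgjg":
  Position 0: 'd' from first, 'j' from second => "dj"
  Position 1: 'c' from first, 'g' from second => "cg"
  Position 2: 'a' from first, 'j' from second => "aj"
  Position 3: 'a' from first, 'g' from second => "ag"
Result: djcgajag

djcgajag


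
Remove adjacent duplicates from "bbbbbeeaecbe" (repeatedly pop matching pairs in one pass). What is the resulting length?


Input: bbbbbeeaecbe
Stack-based adjacent duplicate removal:
  Read 'b': push. Stack: b
  Read 'b': matches stack top 'b' => pop. Stack: (empty)
  Read 'b': push. Stack: b
  Read 'b': matches stack top 'b' => pop. Stack: (empty)
  Read 'b': push. Stack: b
  Read 'e': push. Stack: be
  Read 'e': matches stack top 'e' => pop. Stack: b
  Read 'a': push. Stack: ba
  Read 'e': push. Stack: bae
  Read 'c': push. Stack: baec
  Read 'b': push. Stack: baecb
  Read 'e': push. Stack: baecbe
Final stack: "baecbe" (length 6)

6


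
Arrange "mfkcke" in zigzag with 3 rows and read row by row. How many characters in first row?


Zigzag "mfkcke" into 3 rows:
Placing characters:
  'm' => row 0
  'f' => row 1
  'k' => row 2
  'c' => row 1
  'k' => row 0
  'e' => row 1
Rows:
  Row 0: "mk"
  Row 1: "fce"
  Row 2: "k"
First row length: 2

2


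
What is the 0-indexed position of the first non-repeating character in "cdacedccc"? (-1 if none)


Input: cdacedccc
Character frequencies:
  'a': 1
  'c': 5
  'd': 2
  'e': 1
Scanning left to right for freq == 1:
  Position 0 ('c'): freq=5, skip
  Position 1 ('d'): freq=2, skip
  Position 2 ('a'): unique! => answer = 2

2


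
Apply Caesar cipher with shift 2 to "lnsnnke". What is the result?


Caesar cipher: shift "lnsnnke" by 2
  'l' (pos 11) + 2 = pos 13 = 'n'
  'n' (pos 13) + 2 = pos 15 = 'p'
  's' (pos 18) + 2 = pos 20 = 'u'
  'n' (pos 13) + 2 = pos 15 = 'p'
  'n' (pos 13) + 2 = pos 15 = 'p'
  'k' (pos 10) + 2 = pos 12 = 'm'
  'e' (pos 4) + 2 = pos 6 = 'g'
Result: npuppmg

npuppmg


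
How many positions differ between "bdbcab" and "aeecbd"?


Comparing "bdbcab" and "aeecbd" position by position:
  Position 0: 'b' vs 'a' => DIFFER
  Position 1: 'd' vs 'e' => DIFFER
  Position 2: 'b' vs 'e' => DIFFER
  Position 3: 'c' vs 'c' => same
  Position 4: 'a' vs 'b' => DIFFER
  Position 5: 'b' vs 'd' => DIFFER
Positions that differ: 5

5


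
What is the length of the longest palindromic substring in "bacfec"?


Input: "bacfec"
Checking substrings for palindromes:
  No multi-char palindromic substrings found
Longest palindromic substring: "b" with length 1

1


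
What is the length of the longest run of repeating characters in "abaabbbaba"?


Input: "abaabbbaba"
Scanning for longest run:
  Position 1 ('b'): new char, reset run to 1
  Position 2 ('a'): new char, reset run to 1
  Position 3 ('a'): continues run of 'a', length=2
  Position 4 ('b'): new char, reset run to 1
  Position 5 ('b'): continues run of 'b', length=2
  Position 6 ('b'): continues run of 'b', length=3
  Position 7 ('a'): new char, reset run to 1
  Position 8 ('b'): new char, reset run to 1
  Position 9 ('a'): new char, reset run to 1
Longest run: 'b' with length 3

3


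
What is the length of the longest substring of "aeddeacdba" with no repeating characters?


Input: "aeddeacdba"
Sliding window (track last position of each char):
  Position 0 ('a'): window [0,0] length 1 -- new best
  Position 1 ('e'): window [0,1] length 2 -- new best
  Position 2 ('d'): window [0,2] length 3 -- new best
  Position 3 ('d'): repeat (last at 2), move window start to 3
  Position 3 ('d'): window [3,3] length 1
  Position 4 ('e'): window [3,4] length 2
  Position 5 ('a'): window [3,5] length 3
  Position 6 ('c'): window [3,6] length 4 -- new best
  Position 7 ('d'): repeat (last at 3), move window start to 4
  Position 7 ('d'): window [4,7] length 4
  Position 8 ('b'): window [4,8] length 5 -- new best
  Position 9 ('a'): repeat (last at 5), move window start to 6
  Position 9 ('a'): window [6,9] length 4
Longest substring with no repeats: "eacdb" with length 5

5


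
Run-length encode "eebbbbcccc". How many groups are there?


Input: eebbbbcccc
Scanning for consecutive runs:
  Group 1: 'e' x 2 (positions 0-1)
  Group 2: 'b' x 4 (positions 2-5)
  Group 3: 'c' x 4 (positions 6-9)
Total groups: 3

3


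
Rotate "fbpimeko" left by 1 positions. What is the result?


Input: "fbpimeko", rotate left by 1
First 1 characters: "f"
Remaining characters: "bpimeko"
Concatenate remaining + first: "bpimeko" + "f" = "bpimekof"

bpimekof


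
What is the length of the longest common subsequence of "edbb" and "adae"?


LCS of "edbb" and "adae"
DP table:
           a    d    a    e
      0    0    0    0    0
  e   0    0    0    0    1
  d   0    0    1    1    1
  b   0    0    1    1    1
  b   0    0    1    1    1
LCS length = dp[4][4] = 1

1


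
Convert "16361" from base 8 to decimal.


Input: "16361" in base 8
Positional expansion:
  Digit '1' (value 1) x 8^4 = 4096
  Digit '6' (value 6) x 8^3 = 3072
  Digit '3' (value 3) x 8^2 = 192
  Digit '6' (value 6) x 8^1 = 48
  Digit '1' (value 1) x 8^0 = 1
Sum = 7409

7409


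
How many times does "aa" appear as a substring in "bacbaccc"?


Searching for "aa" in "bacbaccc"
Scanning each position:
  Position 0: "ba" => no
  Position 1: "ac" => no
  Position 2: "cb" => no
  Position 3: "ba" => no
  Position 4: "ac" => no
  Position 5: "cc" => no
  Position 6: "cc" => no
Total occurrences: 0

0


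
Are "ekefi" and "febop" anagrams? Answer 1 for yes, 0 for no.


Strings: "ekefi", "febop"
Sorted first:  eefik
Sorted second: befop
Differ at position 0: 'e' vs 'b' => not anagrams

0


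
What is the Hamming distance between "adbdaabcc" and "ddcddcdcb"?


Comparing "adbdaabcc" and "ddcddcdcb" position by position:
  Position 0: 'a' vs 'd' => differ
  Position 1: 'd' vs 'd' => same
  Position 2: 'b' vs 'c' => differ
  Position 3: 'd' vs 'd' => same
  Position 4: 'a' vs 'd' => differ
  Position 5: 'a' vs 'c' => differ
  Position 6: 'b' vs 'd' => differ
  Position 7: 'c' vs 'c' => same
  Position 8: 'c' vs 'b' => differ
Total differences (Hamming distance): 6

6


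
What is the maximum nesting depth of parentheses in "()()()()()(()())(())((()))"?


Input: "()()()()()(()())(())((()))"
Tracking depth:
  Position 0 '(': depth becomes 1
  Position 1 ')': depth becomes 0
  Position 2 '(': depth becomes 1
  Position 3 ')': depth becomes 0
  Position 4 '(': depth becomes 1
  Position 5 ')': depth becomes 0
  Position 6 '(': depth becomes 1
  Position 7 ')': depth becomes 0
  Position 8 '(': depth becomes 1
  Position 9 ')': depth becomes 0
  Position 10 '(': depth becomes 1
  Position 11 '(': depth becomes 2
  Position 12 ')': depth becomes 1
  Position 13 '(': depth becomes 2
  Position 14 ')': depth becomes 1
  Position 15 ')': depth becomes 0
  Position 16 '(': depth becomes 1
  Position 17 '(': depth becomes 2
  Position 18 ')': depth becomes 1
  Position 19 ')': depth becomes 0
  Position 20 '(': depth becomes 1
  Position 21 '(': depth becomes 2
  Position 22 '(': depth becomes 3
  Position 23 ')': depth becomes 2
  Position 24 ')': depth becomes 1
  Position 25 ')': depth becomes 0
Maximum depth reached: 3

3


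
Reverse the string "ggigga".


Input: ggigga
Reading characters right to left:
  Position 5: 'a'
  Position 4: 'g'
  Position 3: 'g'
  Position 2: 'i'
  Position 1: 'g'
  Position 0: 'g'
Reversed: aggigg

aggigg


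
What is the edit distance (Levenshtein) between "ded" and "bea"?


Computing edit distance: "ded" -> "bea"
DP table:
           b    e    a
      0    1    2    3
  d   1    1    2    3
  e   2    2    1    2
  d   3    3    2    2
Edit distance = dp[3][3] = 2

2


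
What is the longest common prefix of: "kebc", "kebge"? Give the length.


Words: kebc, kebge
  Position 0: all 'k' => match
  Position 1: all 'e' => match
  Position 2: all 'b' => match
  Position 3: ('c', 'g') => mismatch, stop
LCP = "keb" (length 3)

3


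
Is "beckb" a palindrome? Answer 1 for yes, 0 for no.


Input: beckb
Reversed: bkceb
  Compare pos 0 ('b') with pos 4 ('b'): match
  Compare pos 1 ('e') with pos 3 ('k'): MISMATCH
Result: not a palindrome

0


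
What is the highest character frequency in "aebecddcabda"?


Input: aebecddcabda
Character counts:
  'a': 3
  'b': 2
  'c': 2
  'd': 3
  'e': 2
Maximum frequency: 3

3


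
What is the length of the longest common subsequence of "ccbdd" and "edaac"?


LCS of "ccbdd" and "edaac"
DP table:
           e    d    a    a    c
      0    0    0    0    0    0
  c   0    0    0    0    0    1
  c   0    0    0    0    0    1
  b   0    0    0    0    0    1
  d   0    0    1    1    1    1
  d   0    0    1    1    1    1
LCS length = dp[5][5] = 1

1


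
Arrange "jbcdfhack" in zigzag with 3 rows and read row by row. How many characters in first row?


Zigzag "jbcdfhack" into 3 rows:
Placing characters:
  'j' => row 0
  'b' => row 1
  'c' => row 2
  'd' => row 1
  'f' => row 0
  'h' => row 1
  'a' => row 2
  'c' => row 1
  'k' => row 0
Rows:
  Row 0: "jfk"
  Row 1: "bdhc"
  Row 2: "ca"
First row length: 3

3


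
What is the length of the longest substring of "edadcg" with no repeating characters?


Input: "edadcg"
Sliding window (track last position of each char):
  Position 0 ('e'): window [0,0] length 1 -- new best
  Position 1 ('d'): window [0,1] length 2 -- new best
  Position 2 ('a'): window [0,2] length 3 -- new best
  Position 3 ('d'): repeat (last at 1), move window start to 2
  Position 3 ('d'): window [2,3] length 2
  Position 4 ('c'): window [2,4] length 3
  Position 5 ('g'): window [2,5] length 4 -- new best
Longest substring with no repeats: "adcg" with length 4

4


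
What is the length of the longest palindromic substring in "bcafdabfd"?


Input: "bcafdabfd"
Checking substrings for palindromes:
  No multi-char palindromic substrings found
Longest palindromic substring: "b" with length 1

1


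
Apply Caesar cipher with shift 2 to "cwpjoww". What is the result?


Caesar cipher: shift "cwpjoww" by 2
  'c' (pos 2) + 2 = pos 4 = 'e'
  'w' (pos 22) + 2 = pos 24 = 'y'
  'p' (pos 15) + 2 = pos 17 = 'r'
  'j' (pos 9) + 2 = pos 11 = 'l'
  'o' (pos 14) + 2 = pos 16 = 'q'
  'w' (pos 22) + 2 = pos 24 = 'y'
  'w' (pos 22) + 2 = pos 24 = 'y'
Result: eyrlqyy

eyrlqyy


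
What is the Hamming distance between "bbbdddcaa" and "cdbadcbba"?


Comparing "bbbdddcaa" and "cdbadcbba" position by position:
  Position 0: 'b' vs 'c' => differ
  Position 1: 'b' vs 'd' => differ
  Position 2: 'b' vs 'b' => same
  Position 3: 'd' vs 'a' => differ
  Position 4: 'd' vs 'd' => same
  Position 5: 'd' vs 'c' => differ
  Position 6: 'c' vs 'b' => differ
  Position 7: 'a' vs 'b' => differ
  Position 8: 'a' vs 'a' => same
Total differences (Hamming distance): 6

6


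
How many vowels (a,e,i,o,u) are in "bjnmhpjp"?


Input: bjnmhpjp
Checking each character:
  'b' at position 0: consonant
  'j' at position 1: consonant
  'n' at position 2: consonant
  'm' at position 3: consonant
  'h' at position 4: consonant
  'p' at position 5: consonant
  'j' at position 6: consonant
  'p' at position 7: consonant
Total vowels: 0

0


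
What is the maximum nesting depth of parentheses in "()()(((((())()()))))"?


Input: "()()(((((())()()))))"
Tracking depth:
  Position 0 '(': depth becomes 1
  Position 1 ')': depth becomes 0
  Position 2 '(': depth becomes 1
  Position 3 ')': depth becomes 0
  Position 4 '(': depth becomes 1
  Position 5 '(': depth becomes 2
  Position 6 '(': depth becomes 3
  Position 7 '(': depth becomes 4
  Position 8 '(': depth becomes 5
  Position 9 '(': depth becomes 6
  Position 10 ')': depth becomes 5
  Position 11 ')': depth becomes 4
  Position 12 '(': depth becomes 5
  Position 13 ')': depth becomes 4
  Position 14 '(': depth becomes 5
  Position 15 ')': depth becomes 4
  Position 16 ')': depth becomes 3
  Position 17 ')': depth becomes 2
  Position 18 ')': depth becomes 1
  Position 19 ')': depth becomes 0
Maximum depth reached: 6

6


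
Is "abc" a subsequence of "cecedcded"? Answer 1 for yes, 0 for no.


Check if "abc" is a subsequence of "cecedcded"
Greedy scan:
  Position 0 ('c'): no match needed
  Position 1 ('e'): no match needed
  Position 2 ('c'): no match needed
  Position 3 ('e'): no match needed
  Position 4 ('d'): no match needed
  Position 5 ('c'): no match needed
  Position 6 ('d'): no match needed
  Position 7 ('e'): no match needed
  Position 8 ('d'): no match needed
Only matched 0/3 characters => not a subsequence

0


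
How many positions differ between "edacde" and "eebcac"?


Comparing "edacde" and "eebcac" position by position:
  Position 0: 'e' vs 'e' => same
  Position 1: 'd' vs 'e' => DIFFER
  Position 2: 'a' vs 'b' => DIFFER
  Position 3: 'c' vs 'c' => same
  Position 4: 'd' vs 'a' => DIFFER
  Position 5: 'e' vs 'c' => DIFFER
Positions that differ: 4

4


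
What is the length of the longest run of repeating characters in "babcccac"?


Input: "babcccac"
Scanning for longest run:
  Position 1 ('a'): new char, reset run to 1
  Position 2 ('b'): new char, reset run to 1
  Position 3 ('c'): new char, reset run to 1
  Position 4 ('c'): continues run of 'c', length=2
  Position 5 ('c'): continues run of 'c', length=3
  Position 6 ('a'): new char, reset run to 1
  Position 7 ('c'): new char, reset run to 1
Longest run: 'c' with length 3

3


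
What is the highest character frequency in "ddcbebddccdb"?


Input: ddcbebddccdb
Character counts:
  'b': 3
  'c': 3
  'd': 5
  'e': 1
Maximum frequency: 5

5


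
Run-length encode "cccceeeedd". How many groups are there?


Input: cccceeeedd
Scanning for consecutive runs:
  Group 1: 'c' x 4 (positions 0-3)
  Group 2: 'e' x 4 (positions 4-7)
  Group 3: 'd' x 2 (positions 8-9)
Total groups: 3

3


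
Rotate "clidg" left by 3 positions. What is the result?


Input: "clidg", rotate left by 3
First 3 characters: "cli"
Remaining characters: "dg"
Concatenate remaining + first: "dg" + "cli" = "dgcli"

dgcli


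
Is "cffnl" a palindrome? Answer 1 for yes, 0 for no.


Input: cffnl
Reversed: lnffc
  Compare pos 0 ('c') with pos 4 ('l'): MISMATCH
  Compare pos 1 ('f') with pos 3 ('n'): MISMATCH
Result: not a palindrome

0


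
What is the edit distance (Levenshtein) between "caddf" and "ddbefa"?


Computing edit distance: "caddf" -> "ddbefa"
DP table:
           d    d    b    e    f    a
      0    1    2    3    4    5    6
  c   1    1    2    3    4    5    6
  a   2    2    2    3    4    5    5
  d   3    2    2    3    4    5    6
  d   4    3    2    3    4    5    6
  f   5    4    3    3    4    4    5
Edit distance = dp[5][6] = 5

5


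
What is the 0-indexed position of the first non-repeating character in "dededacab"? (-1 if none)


Input: dededacab
Character frequencies:
  'a': 2
  'b': 1
  'c': 1
  'd': 3
  'e': 2
Scanning left to right for freq == 1:
  Position 0 ('d'): freq=3, skip
  Position 1 ('e'): freq=2, skip
  Position 2 ('d'): freq=3, skip
  Position 3 ('e'): freq=2, skip
  Position 4 ('d'): freq=3, skip
  Position 5 ('a'): freq=2, skip
  Position 6 ('c'): unique! => answer = 6

6


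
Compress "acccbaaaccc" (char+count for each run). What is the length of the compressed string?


Input: acccbaaaccc
Runs:
  'a' x 1 => "a1"
  'c' x 3 => "c3"
  'b' x 1 => "b1"
  'a' x 3 => "a3"
  'c' x 3 => "c3"
Compressed: "a1c3b1a3c3"
Compressed length: 10

10


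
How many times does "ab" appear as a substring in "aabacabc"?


Searching for "ab" in "aabacabc"
Scanning each position:
  Position 0: "aa" => no
  Position 1: "ab" => MATCH
  Position 2: "ba" => no
  Position 3: "ac" => no
  Position 4: "ca" => no
  Position 5: "ab" => MATCH
  Position 6: "bc" => no
Total occurrences: 2

2


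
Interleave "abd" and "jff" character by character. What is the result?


Interleaving "abd" and "jff":
  Position 0: 'a' from first, 'j' from second => "aj"
  Position 1: 'b' from first, 'f' from second => "bf"
  Position 2: 'd' from first, 'f' from second => "df"
Result: ajbfdf

ajbfdf


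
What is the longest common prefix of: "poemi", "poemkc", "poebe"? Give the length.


Words: poemi, poemkc, poebe
  Position 0: all 'p' => match
  Position 1: all 'o' => match
  Position 2: all 'e' => match
  Position 3: ('m', 'm', 'b') => mismatch, stop
LCP = "poe" (length 3)

3


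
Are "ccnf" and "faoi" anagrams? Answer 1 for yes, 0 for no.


Strings: "ccnf", "faoi"
Sorted first:  ccfn
Sorted second: afio
Differ at position 0: 'c' vs 'a' => not anagrams

0


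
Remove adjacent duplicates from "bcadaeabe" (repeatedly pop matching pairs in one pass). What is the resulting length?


Input: bcadaeabe
Stack-based adjacent duplicate removal:
  Read 'b': push. Stack: b
  Read 'c': push. Stack: bc
  Read 'a': push. Stack: bca
  Read 'd': push. Stack: bcad
  Read 'a': push. Stack: bcada
  Read 'e': push. Stack: bcadae
  Read 'a': push. Stack: bcadaea
  Read 'b': push. Stack: bcadaeab
  Read 'e': push. Stack: bcadaeabe
Final stack: "bcadaeabe" (length 9)

9


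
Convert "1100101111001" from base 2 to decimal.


Input: "1100101111001" in base 2
Positional expansion:
  Digit '1' (value 1) x 2^12 = 4096
  Digit '1' (value 1) x 2^11 = 2048
  Digit '0' (value 0) x 2^10 = 0
  Digit '0' (value 0) x 2^9 = 0
  Digit '1' (value 1) x 2^8 = 256
  Digit '0' (value 0) x 2^7 = 0
  Digit '1' (value 1) x 2^6 = 64
  Digit '1' (value 1) x 2^5 = 32
  Digit '1' (value 1) x 2^4 = 16
  Digit '1' (value 1) x 2^3 = 8
  Digit '0' (value 0) x 2^2 = 0
  Digit '0' (value 0) x 2^1 = 0
  Digit '1' (value 1) x 2^0 = 1
Sum = 6521

6521


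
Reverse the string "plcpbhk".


Input: plcpbhk
Reading characters right to left:
  Position 6: 'k'
  Position 5: 'h'
  Position 4: 'b'
  Position 3: 'p'
  Position 2: 'c'
  Position 1: 'l'
  Position 0: 'p'
Reversed: khbpclp

khbpclp


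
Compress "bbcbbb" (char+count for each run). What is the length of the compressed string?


Input: bbcbbb
Runs:
  'b' x 2 => "b2"
  'c' x 1 => "c1"
  'b' x 3 => "b3"
Compressed: "b2c1b3"
Compressed length: 6

6


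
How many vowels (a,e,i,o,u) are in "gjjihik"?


Input: gjjihik
Checking each character:
  'g' at position 0: consonant
  'j' at position 1: consonant
  'j' at position 2: consonant
  'i' at position 3: vowel (running total: 1)
  'h' at position 4: consonant
  'i' at position 5: vowel (running total: 2)
  'k' at position 6: consonant
Total vowels: 2

2


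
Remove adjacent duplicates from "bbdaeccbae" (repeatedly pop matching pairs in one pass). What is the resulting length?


Input: bbdaeccbae
Stack-based adjacent duplicate removal:
  Read 'b': push. Stack: b
  Read 'b': matches stack top 'b' => pop. Stack: (empty)
  Read 'd': push. Stack: d
  Read 'a': push. Stack: da
  Read 'e': push. Stack: dae
  Read 'c': push. Stack: daec
  Read 'c': matches stack top 'c' => pop. Stack: dae
  Read 'b': push. Stack: daeb
  Read 'a': push. Stack: daeba
  Read 'e': push. Stack: daebae
Final stack: "daebae" (length 6)

6


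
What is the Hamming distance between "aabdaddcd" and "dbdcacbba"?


Comparing "aabdaddcd" and "dbdcacbba" position by position:
  Position 0: 'a' vs 'd' => differ
  Position 1: 'a' vs 'b' => differ
  Position 2: 'b' vs 'd' => differ
  Position 3: 'd' vs 'c' => differ
  Position 4: 'a' vs 'a' => same
  Position 5: 'd' vs 'c' => differ
  Position 6: 'd' vs 'b' => differ
  Position 7: 'c' vs 'b' => differ
  Position 8: 'd' vs 'a' => differ
Total differences (Hamming distance): 8

8


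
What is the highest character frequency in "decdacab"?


Input: decdacab
Character counts:
  'a': 2
  'b': 1
  'c': 2
  'd': 2
  'e': 1
Maximum frequency: 2

2


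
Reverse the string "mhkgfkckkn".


Input: mhkgfkckkn
Reading characters right to left:
  Position 9: 'n'
  Position 8: 'k'
  Position 7: 'k'
  Position 6: 'c'
  Position 5: 'k'
  Position 4: 'f'
  Position 3: 'g'
  Position 2: 'k'
  Position 1: 'h'
  Position 0: 'm'
Reversed: nkkckfgkhm

nkkckfgkhm


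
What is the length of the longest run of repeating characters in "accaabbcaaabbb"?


Input: "accaabbcaaabbb"
Scanning for longest run:
  Position 1 ('c'): new char, reset run to 1
  Position 2 ('c'): continues run of 'c', length=2
  Position 3 ('a'): new char, reset run to 1
  Position 4 ('a'): continues run of 'a', length=2
  Position 5 ('b'): new char, reset run to 1
  Position 6 ('b'): continues run of 'b', length=2
  Position 7 ('c'): new char, reset run to 1
  Position 8 ('a'): new char, reset run to 1
  Position 9 ('a'): continues run of 'a', length=2
  Position 10 ('a'): continues run of 'a', length=3
  Position 11 ('b'): new char, reset run to 1
  Position 12 ('b'): continues run of 'b', length=2
  Position 13 ('b'): continues run of 'b', length=3
Longest run: 'a' with length 3

3


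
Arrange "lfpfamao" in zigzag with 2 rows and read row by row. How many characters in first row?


Zigzag "lfpfamao" into 2 rows:
Placing characters:
  'l' => row 0
  'f' => row 1
  'p' => row 0
  'f' => row 1
  'a' => row 0
  'm' => row 1
  'a' => row 0
  'o' => row 1
Rows:
  Row 0: "lpaa"
  Row 1: "ffmo"
First row length: 4

4


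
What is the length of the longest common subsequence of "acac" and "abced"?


LCS of "acac" and "abced"
DP table:
           a    b    c    e    d
      0    0    0    0    0    0
  a   0    1    1    1    1    1
  c   0    1    1    2    2    2
  a   0    1    1    2    2    2
  c   0    1    1    2    2    2
LCS length = dp[4][5] = 2

2


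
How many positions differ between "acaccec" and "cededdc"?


Comparing "acaccec" and "cededdc" position by position:
  Position 0: 'a' vs 'c' => DIFFER
  Position 1: 'c' vs 'e' => DIFFER
  Position 2: 'a' vs 'd' => DIFFER
  Position 3: 'c' vs 'e' => DIFFER
  Position 4: 'c' vs 'd' => DIFFER
  Position 5: 'e' vs 'd' => DIFFER
  Position 6: 'c' vs 'c' => same
Positions that differ: 6

6


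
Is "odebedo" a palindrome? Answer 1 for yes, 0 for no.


Input: odebedo
Reversed: odebedo
  Compare pos 0 ('o') with pos 6 ('o'): match
  Compare pos 1 ('d') with pos 5 ('d'): match
  Compare pos 2 ('e') with pos 4 ('e'): match
Result: palindrome

1


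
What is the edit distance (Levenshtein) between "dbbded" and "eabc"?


Computing edit distance: "dbbded" -> "eabc"
DP table:
           e    a    b    c
      0    1    2    3    4
  d   1    1    2    3    4
  b   2    2    2    2    3
  b   3    3    3    2    3
  d   4    4    4    3    3
  e   5    4    5    4    4
  d   6    5    5    5    5
Edit distance = dp[6][4] = 5

5


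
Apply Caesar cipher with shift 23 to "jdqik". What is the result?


Caesar cipher: shift "jdqik" by 23
  'j' (pos 9) + 23 = pos 6 = 'g'
  'd' (pos 3) + 23 = pos 0 = 'a'
  'q' (pos 16) + 23 = pos 13 = 'n'
  'i' (pos 8) + 23 = pos 5 = 'f'
  'k' (pos 10) + 23 = pos 7 = 'h'
Result: ganfh

ganfh


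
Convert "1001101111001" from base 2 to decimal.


Input: "1001101111001" in base 2
Positional expansion:
  Digit '1' (value 1) x 2^12 = 4096
  Digit '0' (value 0) x 2^11 = 0
  Digit '0' (value 0) x 2^10 = 0
  Digit '1' (value 1) x 2^9 = 512
  Digit '1' (value 1) x 2^8 = 256
  Digit '0' (value 0) x 2^7 = 0
  Digit '1' (value 1) x 2^6 = 64
  Digit '1' (value 1) x 2^5 = 32
  Digit '1' (value 1) x 2^4 = 16
  Digit '1' (value 1) x 2^3 = 8
  Digit '0' (value 0) x 2^2 = 0
  Digit '0' (value 0) x 2^1 = 0
  Digit '1' (value 1) x 2^0 = 1
Sum = 4985

4985


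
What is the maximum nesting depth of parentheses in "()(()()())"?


Input: "()(()()())"
Tracking depth:
  Position 0 '(': depth becomes 1
  Position 1 ')': depth becomes 0
  Position 2 '(': depth becomes 1
  Position 3 '(': depth becomes 2
  Position 4 ')': depth becomes 1
  Position 5 '(': depth becomes 2
  Position 6 ')': depth becomes 1
  Position 7 '(': depth becomes 2
  Position 8 ')': depth becomes 1
  Position 9 ')': depth becomes 0
Maximum depth reached: 2

2


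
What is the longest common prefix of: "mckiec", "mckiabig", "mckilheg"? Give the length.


Words: mckiec, mckiabig, mckilheg
  Position 0: all 'm' => match
  Position 1: all 'c' => match
  Position 2: all 'k' => match
  Position 3: all 'i' => match
  Position 4: ('e', 'a', 'l') => mismatch, stop
LCP = "mcki" (length 4)

4


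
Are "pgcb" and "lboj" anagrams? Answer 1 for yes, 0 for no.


Strings: "pgcb", "lboj"
Sorted first:  bcgp
Sorted second: bjlo
Differ at position 1: 'c' vs 'j' => not anagrams

0


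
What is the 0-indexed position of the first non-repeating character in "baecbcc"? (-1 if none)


Input: baecbcc
Character frequencies:
  'a': 1
  'b': 2
  'c': 3
  'e': 1
Scanning left to right for freq == 1:
  Position 0 ('b'): freq=2, skip
  Position 1 ('a'): unique! => answer = 1

1


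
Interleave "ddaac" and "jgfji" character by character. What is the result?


Interleaving "ddaac" and "jgfji":
  Position 0: 'd' from first, 'j' from second => "dj"
  Position 1: 'd' from first, 'g' from second => "dg"
  Position 2: 'a' from first, 'f' from second => "af"
  Position 3: 'a' from first, 'j' from second => "aj"
  Position 4: 'c' from first, 'i' from second => "ci"
Result: djdgafajci

djdgafajci


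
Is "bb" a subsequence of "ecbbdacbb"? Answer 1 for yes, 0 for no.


Check if "bb" is a subsequence of "ecbbdacbb"
Greedy scan:
  Position 0 ('e'): no match needed
  Position 1 ('c'): no match needed
  Position 2 ('b'): matches sub[0] = 'b'
  Position 3 ('b'): matches sub[1] = 'b'
  Position 4 ('d'): no match needed
  Position 5 ('a'): no match needed
  Position 6 ('c'): no match needed
  Position 7 ('b'): no match needed
  Position 8 ('b'): no match needed
All 2 characters matched => is a subsequence

1


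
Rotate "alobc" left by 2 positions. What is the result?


Input: "alobc", rotate left by 2
First 2 characters: "al"
Remaining characters: "obc"
Concatenate remaining + first: "obc" + "al" = "obcal"

obcal


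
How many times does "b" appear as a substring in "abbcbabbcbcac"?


Searching for "b" in "abbcbabbcbcac"
Scanning each position:
  Position 0: "a" => no
  Position 1: "b" => MATCH
  Position 2: "b" => MATCH
  Position 3: "c" => no
  Position 4: "b" => MATCH
  Position 5: "a" => no
  Position 6: "b" => MATCH
  Position 7: "b" => MATCH
  Position 8: "c" => no
  Position 9: "b" => MATCH
  Position 10: "c" => no
  Position 11: "a" => no
  Position 12: "c" => no
Total occurrences: 6

6


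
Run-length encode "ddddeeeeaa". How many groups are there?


Input: ddddeeeeaa
Scanning for consecutive runs:
  Group 1: 'd' x 4 (positions 0-3)
  Group 2: 'e' x 4 (positions 4-7)
  Group 3: 'a' x 2 (positions 8-9)
Total groups: 3

3


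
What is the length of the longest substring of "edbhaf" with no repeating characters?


Input: "edbhaf"
Sliding window (track last position of each char):
  Position 0 ('e'): window [0,0] length 1 -- new best
  Position 1 ('d'): window [0,1] length 2 -- new best
  Position 2 ('b'): window [0,2] length 3 -- new best
  Position 3 ('h'): window [0,3] length 4 -- new best
  Position 4 ('a'): window [0,4] length 5 -- new best
  Position 5 ('f'): window [0,5] length 6 -- new best
Longest substring with no repeats: "edbhaf" with length 6

6


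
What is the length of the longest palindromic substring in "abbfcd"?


Input: "abbfcd"
Checking substrings for palindromes:
  [1:3] "bb" (len 2) => palindrome
Longest palindromic substring: "bb" with length 2

2


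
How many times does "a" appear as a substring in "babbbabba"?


Searching for "a" in "babbbabba"
Scanning each position:
  Position 0: "b" => no
  Position 1: "a" => MATCH
  Position 2: "b" => no
  Position 3: "b" => no
  Position 4: "b" => no
  Position 5: "a" => MATCH
  Position 6: "b" => no
  Position 7: "b" => no
  Position 8: "a" => MATCH
Total occurrences: 3

3


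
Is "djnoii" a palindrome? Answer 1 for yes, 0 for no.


Input: djnoii
Reversed: iionjd
  Compare pos 0 ('d') with pos 5 ('i'): MISMATCH
  Compare pos 1 ('j') with pos 4 ('i'): MISMATCH
  Compare pos 2 ('n') with pos 3 ('o'): MISMATCH
Result: not a palindrome

0


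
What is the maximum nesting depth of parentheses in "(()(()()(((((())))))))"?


Input: "(()(()()(((((())))))))"
Tracking depth:
  Position 0 '(': depth becomes 1
  Position 1 '(': depth becomes 2
  Position 2 ')': depth becomes 1
  Position 3 '(': depth becomes 2
  Position 4 '(': depth becomes 3
  Position 5 ')': depth becomes 2
  Position 6 '(': depth becomes 3
  Position 7 ')': depth becomes 2
  Position 8 '(': depth becomes 3
  Position 9 '(': depth becomes 4
  Position 10 '(': depth becomes 5
  Position 11 '(': depth becomes 6
  Position 12 '(': depth becomes 7
  Position 13 '(': depth becomes 8
  Position 14 ')': depth becomes 7
  Position 15 ')': depth becomes 6
  Position 16 ')': depth becomes 5
  Position 17 ')': depth becomes 4
  Position 18 ')': depth becomes 3
  Position 19 ')': depth becomes 2
  Position 20 ')': depth becomes 1
  Position 21 ')': depth becomes 0
Maximum depth reached: 8

8


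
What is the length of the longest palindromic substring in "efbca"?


Input: "efbca"
Checking substrings for palindromes:
  No multi-char palindromic substrings found
Longest palindromic substring: "e" with length 1

1


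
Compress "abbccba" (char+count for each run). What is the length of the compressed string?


Input: abbccba
Runs:
  'a' x 1 => "a1"
  'b' x 2 => "b2"
  'c' x 2 => "c2"
  'b' x 1 => "b1"
  'a' x 1 => "a1"
Compressed: "a1b2c2b1a1"
Compressed length: 10

10


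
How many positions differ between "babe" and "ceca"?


Comparing "babe" and "ceca" position by position:
  Position 0: 'b' vs 'c' => DIFFER
  Position 1: 'a' vs 'e' => DIFFER
  Position 2: 'b' vs 'c' => DIFFER
  Position 3: 'e' vs 'a' => DIFFER
Positions that differ: 4

4


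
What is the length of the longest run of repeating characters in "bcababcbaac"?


Input: "bcababcbaac"
Scanning for longest run:
  Position 1 ('c'): new char, reset run to 1
  Position 2 ('a'): new char, reset run to 1
  Position 3 ('b'): new char, reset run to 1
  Position 4 ('a'): new char, reset run to 1
  Position 5 ('b'): new char, reset run to 1
  Position 6 ('c'): new char, reset run to 1
  Position 7 ('b'): new char, reset run to 1
  Position 8 ('a'): new char, reset run to 1
  Position 9 ('a'): continues run of 'a', length=2
  Position 10 ('c'): new char, reset run to 1
Longest run: 'a' with length 2

2


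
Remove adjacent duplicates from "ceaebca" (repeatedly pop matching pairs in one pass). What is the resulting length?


Input: ceaebca
Stack-based adjacent duplicate removal:
  Read 'c': push. Stack: c
  Read 'e': push. Stack: ce
  Read 'a': push. Stack: cea
  Read 'e': push. Stack: ceae
  Read 'b': push. Stack: ceaeb
  Read 'c': push. Stack: ceaebc
  Read 'a': push. Stack: ceaebca
Final stack: "ceaebca" (length 7)

7


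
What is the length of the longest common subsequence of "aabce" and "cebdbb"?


LCS of "aabce" and "cebdbb"
DP table:
           c    e    b    d    b    b
      0    0    0    0    0    0    0
  a   0    0    0    0    0    0    0
  a   0    0    0    0    0    0    0
  b   0    0    0    1    1    1    1
  c   0    1    1    1    1    1    1
  e   0    1    2    2    2    2    2
LCS length = dp[5][6] = 2

2


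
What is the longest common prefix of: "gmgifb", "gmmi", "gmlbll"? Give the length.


Words: gmgifb, gmmi, gmlbll
  Position 0: all 'g' => match
  Position 1: all 'm' => match
  Position 2: ('g', 'm', 'l') => mismatch, stop
LCP = "gm" (length 2)

2


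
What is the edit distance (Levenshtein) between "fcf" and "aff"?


Computing edit distance: "fcf" -> "aff"
DP table:
           a    f    f
      0    1    2    3
  f   1    1    1    2
  c   2    2    2    2
  f   3    3    2    2
Edit distance = dp[3][3] = 2

2


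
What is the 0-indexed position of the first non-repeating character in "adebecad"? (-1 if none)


Input: adebecad
Character frequencies:
  'a': 2
  'b': 1
  'c': 1
  'd': 2
  'e': 2
Scanning left to right for freq == 1:
  Position 0 ('a'): freq=2, skip
  Position 1 ('d'): freq=2, skip
  Position 2 ('e'): freq=2, skip
  Position 3 ('b'): unique! => answer = 3

3


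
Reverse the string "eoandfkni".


Input: eoandfkni
Reading characters right to left:
  Position 8: 'i'
  Position 7: 'n'
  Position 6: 'k'
  Position 5: 'f'
  Position 4: 'd'
  Position 3: 'n'
  Position 2: 'a'
  Position 1: 'o'
  Position 0: 'e'
Reversed: inkfdnaoe

inkfdnaoe


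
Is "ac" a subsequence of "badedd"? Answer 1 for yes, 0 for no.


Check if "ac" is a subsequence of "badedd"
Greedy scan:
  Position 0 ('b'): no match needed
  Position 1 ('a'): matches sub[0] = 'a'
  Position 2 ('d'): no match needed
  Position 3 ('e'): no match needed
  Position 4 ('d'): no match needed
  Position 5 ('d'): no match needed
Only matched 1/2 characters => not a subsequence

0


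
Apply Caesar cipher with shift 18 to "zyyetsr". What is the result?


Caesar cipher: shift "zyyetsr" by 18
  'z' (pos 25) + 18 = pos 17 = 'r'
  'y' (pos 24) + 18 = pos 16 = 'q'
  'y' (pos 24) + 18 = pos 16 = 'q'
  'e' (pos 4) + 18 = pos 22 = 'w'
  't' (pos 19) + 18 = pos 11 = 'l'
  's' (pos 18) + 18 = pos 10 = 'k'
  'r' (pos 17) + 18 = pos 9 = 'j'
Result: rqqwlkj

rqqwlkj


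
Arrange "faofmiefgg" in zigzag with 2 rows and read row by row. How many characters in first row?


Zigzag "faofmiefgg" into 2 rows:
Placing characters:
  'f' => row 0
  'a' => row 1
  'o' => row 0
  'f' => row 1
  'm' => row 0
  'i' => row 1
  'e' => row 0
  'f' => row 1
  'g' => row 0
  'g' => row 1
Rows:
  Row 0: "fomeg"
  Row 1: "afifg"
First row length: 5

5


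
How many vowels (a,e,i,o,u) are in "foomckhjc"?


Input: foomckhjc
Checking each character:
  'f' at position 0: consonant
  'o' at position 1: vowel (running total: 1)
  'o' at position 2: vowel (running total: 2)
  'm' at position 3: consonant
  'c' at position 4: consonant
  'k' at position 5: consonant
  'h' at position 6: consonant
  'j' at position 7: consonant
  'c' at position 8: consonant
Total vowels: 2

2


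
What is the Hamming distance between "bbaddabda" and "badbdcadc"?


Comparing "bbaddabda" and "badbdcadc" position by position:
  Position 0: 'b' vs 'b' => same
  Position 1: 'b' vs 'a' => differ
  Position 2: 'a' vs 'd' => differ
  Position 3: 'd' vs 'b' => differ
  Position 4: 'd' vs 'd' => same
  Position 5: 'a' vs 'c' => differ
  Position 6: 'b' vs 'a' => differ
  Position 7: 'd' vs 'd' => same
  Position 8: 'a' vs 'c' => differ
Total differences (Hamming distance): 6

6


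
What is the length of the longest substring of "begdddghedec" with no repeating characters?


Input: "begdddghedec"
Sliding window (track last position of each char):
  Position 0 ('b'): window [0,0] length 1 -- new best
  Position 1 ('e'): window [0,1] length 2 -- new best
  Position 2 ('g'): window [0,2] length 3 -- new best
  Position 3 ('d'): window [0,3] length 4 -- new best
  Position 4 ('d'): repeat (last at 3), move window start to 4
  Position 4 ('d'): window [4,4] length 1
  Position 5 ('d'): repeat (last at 4), move window start to 5
  Position 5 ('d'): window [5,5] length 1
  Position 6 ('g'): window [5,6] length 2
  Position 7 ('h'): window [5,7] length 3
  Position 8 ('e'): window [5,8] length 4
  Position 9 ('d'): repeat (last at 5), move window start to 6
  Position 9 ('d'): window [6,9] length 4
  Position 10 ('e'): repeat (last at 8), move window start to 9
  Position 10 ('e'): window [9,10] length 2
  Position 11 ('c'): window [9,11] length 3
Longest substring with no repeats: "begd" with length 4

4


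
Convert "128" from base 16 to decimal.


Input: "128" in base 16
Positional expansion:
  Digit '1' (value 1) x 16^2 = 256
  Digit '2' (value 2) x 16^1 = 32
  Digit '8' (value 8) x 16^0 = 8
Sum = 296

296


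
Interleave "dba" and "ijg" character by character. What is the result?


Interleaving "dba" and "ijg":
  Position 0: 'd' from first, 'i' from second => "di"
  Position 1: 'b' from first, 'j' from second => "bj"
  Position 2: 'a' from first, 'g' from second => "ag"
Result: dibjag

dibjag


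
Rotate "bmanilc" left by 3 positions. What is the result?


Input: "bmanilc", rotate left by 3
First 3 characters: "bma"
Remaining characters: "nilc"
Concatenate remaining + first: "nilc" + "bma" = "nilcbma"

nilcbma


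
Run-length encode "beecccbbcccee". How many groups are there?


Input: beecccbbcccee
Scanning for consecutive runs:
  Group 1: 'b' x 1 (positions 0-0)
  Group 2: 'e' x 2 (positions 1-2)
  Group 3: 'c' x 3 (positions 3-5)
  Group 4: 'b' x 2 (positions 6-7)
  Group 5: 'c' x 3 (positions 8-10)
  Group 6: 'e' x 2 (positions 11-12)
Total groups: 6

6


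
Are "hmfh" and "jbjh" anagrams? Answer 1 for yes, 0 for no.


Strings: "hmfh", "jbjh"
Sorted first:  fhhm
Sorted second: bhjj
Differ at position 0: 'f' vs 'b' => not anagrams

0


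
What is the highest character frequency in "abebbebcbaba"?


Input: abebbebcbaba
Character counts:
  'a': 3
  'b': 6
  'c': 1
  'e': 2
Maximum frequency: 6

6
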